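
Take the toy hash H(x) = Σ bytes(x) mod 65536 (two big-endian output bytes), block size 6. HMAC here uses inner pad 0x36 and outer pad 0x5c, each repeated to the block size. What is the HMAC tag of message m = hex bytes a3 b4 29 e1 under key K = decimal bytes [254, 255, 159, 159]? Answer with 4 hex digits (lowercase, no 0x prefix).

0438

Key decimal bytes [254, 255, 159, 159] = fe ff 9f 9f is 4 bytes ≤ B = 6; zero-pad to 6 bytes: K' = fe ff 9f 9f 00 00.
K' ⊕ ipad = c8 c9 a9 a9 36 36.  K' ⊕ opad = a2 a3 c3 c3 5c 5c.
Inner input = (K'⊕ipad) ∥ m = c8 c9 a9 a9 36 36 ∥ a3 b4 29 e1.
Inner hash: sum = 200+201+169+169+54+54+163+180+41+225 = 1456 → 05 b0.
Outer input = (K'⊕opad) ∥ inner = a2 a3 c3 c3 5c 5c ∥ 05 b0.
Outer hash (tag): sum = 162+163+195+195+92+92+5+176 = 1080 → 04 38.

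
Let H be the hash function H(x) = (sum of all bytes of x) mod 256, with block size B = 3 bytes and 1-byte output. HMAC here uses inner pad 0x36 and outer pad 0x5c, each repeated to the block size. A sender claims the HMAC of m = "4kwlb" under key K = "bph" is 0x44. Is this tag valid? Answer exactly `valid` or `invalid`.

Key "bph" = 62 70 68 is exactly B = 3 bytes: K' = 62 70 68.
K' ⊕ ipad = 54 46 5e; K' ⊕ opad = 3e 2c 34.
Inner hash: sum = 84+70+94+52+107+119+108+98 = 732; mod 256 = 220 → dc.
Outer hash (recomputed tag): sum = 62+44+52+220 = 378; mod 256 = 122 → 7a.
Recomputed tag = 7a; claimed = 44 → mismatch.

invalid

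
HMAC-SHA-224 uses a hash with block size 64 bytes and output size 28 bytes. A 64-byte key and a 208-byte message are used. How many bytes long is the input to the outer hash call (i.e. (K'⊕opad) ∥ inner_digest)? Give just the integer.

Key is 64 ≤ 64 bytes, zero-padded: |K'| = 64.
Outer input = (K'⊕opad) ∥ H(inner) → 64 + 28 = 92 bytes.

92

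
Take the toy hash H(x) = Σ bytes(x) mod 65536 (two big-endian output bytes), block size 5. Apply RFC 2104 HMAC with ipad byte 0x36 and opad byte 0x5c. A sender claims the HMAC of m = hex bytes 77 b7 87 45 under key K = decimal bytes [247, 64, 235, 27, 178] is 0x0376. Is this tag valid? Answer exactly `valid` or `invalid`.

valid

Key decimal bytes [247, 64, 235, 27, 178] = f7 40 eb 1b b2 is exactly B = 5 bytes: K' = f7 40 eb 1b b2.
K' ⊕ ipad = c1 76 dd 2d 84; K' ⊕ opad = ab 1c b7 47 ee.
Inner hash: sum = 193+118+221+45+132+119+183+135+69 = 1215 → 04 bf.
Outer hash (recomputed tag): sum = 171+28+183+71+238+4+191 = 886 → 03 76.
Recomputed tag = 0376; claimed = 0376 → match.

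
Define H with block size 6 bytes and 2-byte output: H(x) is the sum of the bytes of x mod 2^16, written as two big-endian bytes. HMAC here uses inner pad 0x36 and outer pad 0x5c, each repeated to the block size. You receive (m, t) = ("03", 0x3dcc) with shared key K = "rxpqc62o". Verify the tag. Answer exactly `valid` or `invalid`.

invalid

Key "rxpqc62o" = 72 78 70 71 63 36 32 6f is 8 bytes > B = 6, so hash it first: H(key) = 03 05, then zero-pad to 6 bytes: K' = 03 05 00 00 00 00.
K' ⊕ ipad = 35 33 36 36 36 36; K' ⊕ opad = 5f 59 5c 5c 5c 5c.
Inner hash: sum = 53+51+54+54+54+54+48+51 = 419 → 01 a3.
Outer hash (recomputed tag): sum = 95+89+92+92+92+92+1+163 = 716 → 02 cc.
Recomputed tag = 02cc; claimed = 3dcc → mismatch.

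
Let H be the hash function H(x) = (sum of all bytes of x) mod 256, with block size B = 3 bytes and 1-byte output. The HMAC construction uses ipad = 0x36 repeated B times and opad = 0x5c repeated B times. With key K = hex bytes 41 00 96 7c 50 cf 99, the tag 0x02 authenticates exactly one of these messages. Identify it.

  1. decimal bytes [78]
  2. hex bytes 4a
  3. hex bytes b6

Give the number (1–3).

Key hex bytes 41 00 96 7c 50 cf 99 is 7 bytes > B = 3, so hash it first: H(key) = 0b, then zero-pad to 3 bytes: K' = 0b 00 00.
K' ⊕ ipad = 3d 36 36; K' ⊕ opad = 57 5c 5c.
m1: inner = H(3d 36 36 4e) = f7; tag = H(57 5c 5c f7) = 06
m2: inner = H(3d 36 36 4a) = f3; tag = H(57 5c 5c f3) = 02 ← matches
m3: inner = H(3d 36 36 b6) = 5f; tag = H(57 5c 5c 5f) = 6e

2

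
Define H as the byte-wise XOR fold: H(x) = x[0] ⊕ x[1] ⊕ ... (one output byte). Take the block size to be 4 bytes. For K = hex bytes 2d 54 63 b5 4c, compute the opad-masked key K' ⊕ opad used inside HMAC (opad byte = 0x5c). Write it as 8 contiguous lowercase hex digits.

bf5c5c5c

Key hex bytes 2d 54 63 b5 4c is 5 bytes > B = 4, so hash it first: H(key) = e3, then zero-pad to 4 bytes: K' = e3 00 00 00.
XOR each byte with 0x5c: e3⊕5c=bf, 00⊕5c=5c, 00⊕5c=5c, 00⊕5c=5c.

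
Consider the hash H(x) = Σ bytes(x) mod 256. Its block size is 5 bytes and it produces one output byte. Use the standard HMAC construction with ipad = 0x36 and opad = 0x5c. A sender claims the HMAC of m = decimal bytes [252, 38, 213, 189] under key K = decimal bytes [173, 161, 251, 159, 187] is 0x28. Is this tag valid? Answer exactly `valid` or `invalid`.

valid

Key decimal bytes [173, 161, 251, 159, 187] = ad a1 fb 9f bb is exactly B = 5 bytes: K' = ad a1 fb 9f bb.
K' ⊕ ipad = 9b 97 cd a9 8d; K' ⊕ opad = f1 fd a7 c3 e7.
Inner hash: sum = 155+151+205+169+141+252+38+213+189 = 1513; mod 256 = 233 → e9.
Outer hash (recomputed tag): sum = 241+253+167+195+231+233 = 1320; mod 256 = 40 → 28.
Recomputed tag = 28; claimed = 28 → match.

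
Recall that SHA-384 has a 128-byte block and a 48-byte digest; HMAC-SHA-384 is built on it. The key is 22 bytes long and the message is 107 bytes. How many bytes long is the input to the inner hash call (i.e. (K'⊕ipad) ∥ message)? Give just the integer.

235

Key is 22 ≤ 128 bytes, zero-padded: |K'| = 128.
Inner input = (K'⊕ipad) ∥ m → 128 + 107 = 235 bytes.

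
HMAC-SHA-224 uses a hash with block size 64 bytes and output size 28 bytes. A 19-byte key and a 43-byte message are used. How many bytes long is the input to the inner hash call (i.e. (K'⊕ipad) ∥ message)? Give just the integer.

107

Key is 19 ≤ 64 bytes, zero-padded: |K'| = 64.
Inner input = (K'⊕ipad) ∥ m → 64 + 43 = 107 bytes.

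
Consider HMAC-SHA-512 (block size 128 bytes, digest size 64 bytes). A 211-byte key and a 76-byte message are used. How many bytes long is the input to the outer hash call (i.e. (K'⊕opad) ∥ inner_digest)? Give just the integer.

192

Key is 211 > 128 bytes, so it is hashed to 64 bytes then zero-padded to 128: |K'| = 128.
Outer input = (K'⊕opad) ∥ H(inner) → 128 + 64 = 192 bytes.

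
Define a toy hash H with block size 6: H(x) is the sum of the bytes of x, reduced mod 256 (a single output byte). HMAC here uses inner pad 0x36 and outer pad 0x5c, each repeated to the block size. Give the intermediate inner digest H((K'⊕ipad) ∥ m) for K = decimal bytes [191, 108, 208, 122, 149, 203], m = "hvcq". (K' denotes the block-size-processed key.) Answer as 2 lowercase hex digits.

67

Key decimal bytes [191, 108, 208, 122, 149, 203] = bf 6c d0 7a 95 cb is exactly B = 6 bytes: K' = bf 6c d0 7a 95 cb.
K' ⊕ ipad = 89 5a e6 4c a3 fd.
Inner input = 89 5a e6 4c a3 fd ∥ 68 76 63 71.
Inner hash: sum = 137+90+230+76+163+253+104+118+99+113 = 1383; mod 256 = 103 → 67.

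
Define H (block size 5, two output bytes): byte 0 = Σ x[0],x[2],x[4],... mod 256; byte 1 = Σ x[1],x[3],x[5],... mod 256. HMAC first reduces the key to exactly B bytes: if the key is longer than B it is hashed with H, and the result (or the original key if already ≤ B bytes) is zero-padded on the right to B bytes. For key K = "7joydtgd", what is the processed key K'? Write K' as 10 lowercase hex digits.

71bb000000

|K| = 8 > B = 5, so first hash the key.
H(K): even-index sum = 369 mod 256 = 113; odd-index sum = 443 mod 256 = 187 → 71 bb.
Zero-pad H(K) = 71 bb to 5 bytes: K' = 71 bb 00 00 00.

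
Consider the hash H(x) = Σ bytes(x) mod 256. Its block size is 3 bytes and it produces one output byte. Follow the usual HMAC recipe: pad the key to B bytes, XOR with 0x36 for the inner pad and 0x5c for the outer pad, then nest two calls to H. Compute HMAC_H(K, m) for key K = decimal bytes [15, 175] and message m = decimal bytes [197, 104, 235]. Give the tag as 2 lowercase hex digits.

Key decimal bytes [15, 175] = 0f af is 2 bytes ≤ B = 3; zero-pad to 3 bytes: K' = 0f af 00.
K' ⊕ ipad = 39 99 36.  K' ⊕ opad = 53 f3 5c.
Inner input = (K'⊕ipad) ∥ m = 39 99 36 ∥ c5 68 eb.
Inner hash: sum = 57+153+54+197+104+235 = 800; mod 256 = 32 → 20.
Outer input = (K'⊕opad) ∥ inner = 53 f3 5c ∥ 20.
Outer hash (tag): sum = 83+243+92+32 = 450; mod 256 = 194 → c2.

c2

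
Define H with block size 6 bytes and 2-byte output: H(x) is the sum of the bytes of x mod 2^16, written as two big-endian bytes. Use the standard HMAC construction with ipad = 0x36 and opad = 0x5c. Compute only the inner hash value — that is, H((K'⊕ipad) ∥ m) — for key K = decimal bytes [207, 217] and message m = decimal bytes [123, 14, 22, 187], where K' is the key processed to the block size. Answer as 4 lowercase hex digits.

Key decimal bytes [207, 217] = cf d9 is 2 bytes ≤ B = 6; zero-pad to 6 bytes: K' = cf d9 00 00 00 00.
K' ⊕ ipad = f9 ef 36 36 36 36.
Inner input = f9 ef 36 36 36 36 ∥ 7b 0e 16 bb.
Inner hash: sum = 249+239+54+54+54+54+123+14+22+187 = 1050 → 04 1a.

041a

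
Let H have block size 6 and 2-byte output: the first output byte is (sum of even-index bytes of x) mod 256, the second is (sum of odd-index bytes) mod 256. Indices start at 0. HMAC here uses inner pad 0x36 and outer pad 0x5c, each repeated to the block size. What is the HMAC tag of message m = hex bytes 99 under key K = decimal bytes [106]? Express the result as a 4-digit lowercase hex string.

Key decimal bytes [106] = 6a is 1 byte ≤ B = 6; zero-pad to 6 bytes: K' = 6a 00 00 00 00 00.
K' ⊕ ipad = 5c 36 36 36 36 36.  K' ⊕ opad = 36 5c 5c 5c 5c 5c.
Inner input = (K'⊕ipad) ∥ m = 5c 36 36 36 36 36 ∥ 99.
Inner hash: even-index sum = 353 mod 256 = 97; odd-index sum = 162 mod 256 = 162 → 61 a2.
Outer input = (K'⊕opad) ∥ inner = 36 5c 5c 5c 5c 5c ∥ 61 a2.
Outer hash (tag): even-index sum = 335 mod 256 = 79; odd-index sum = 438 mod 256 = 182 → 4f b6.

4fb6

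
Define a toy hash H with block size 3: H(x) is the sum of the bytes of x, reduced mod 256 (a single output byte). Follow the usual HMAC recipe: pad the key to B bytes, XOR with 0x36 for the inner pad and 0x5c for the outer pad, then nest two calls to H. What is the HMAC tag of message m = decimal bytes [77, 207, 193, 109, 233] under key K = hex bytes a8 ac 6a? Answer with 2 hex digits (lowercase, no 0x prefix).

Key hex bytes a8 ac 6a is exactly B = 3 bytes: K' = a8 ac 6a.
K' ⊕ ipad = 9e 9a 5c.  K' ⊕ opad = f4 f0 36.
Inner input = (K'⊕ipad) ∥ m = 9e 9a 5c ∥ 4d cf c1 6d e9.
Inner hash: sum = 158+154+92+77+207+193+109+233 = 1223; mod 256 = 199 → c7.
Outer input = (K'⊕opad) ∥ inner = f4 f0 36 ∥ c7.
Outer hash (tag): sum = 244+240+54+199 = 737; mod 256 = 225 → e1.

e1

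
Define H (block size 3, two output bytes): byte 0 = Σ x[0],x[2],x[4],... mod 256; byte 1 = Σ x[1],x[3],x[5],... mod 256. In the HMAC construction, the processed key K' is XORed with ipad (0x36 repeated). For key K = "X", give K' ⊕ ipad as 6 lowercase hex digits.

6e3636

Key "X" = 58 is 1 byte ≤ B = 3; zero-pad to 3 bytes: K' = 58 00 00.
XOR each byte with 0x36: 58⊕36=6e, 00⊕36=36, 00⊕36=36.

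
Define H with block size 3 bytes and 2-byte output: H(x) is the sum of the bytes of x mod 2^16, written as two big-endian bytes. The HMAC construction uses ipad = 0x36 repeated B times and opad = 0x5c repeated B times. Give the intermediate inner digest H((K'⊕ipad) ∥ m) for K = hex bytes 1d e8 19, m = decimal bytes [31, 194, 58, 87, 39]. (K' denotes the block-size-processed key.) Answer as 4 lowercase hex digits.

02d1

Key hex bytes 1d e8 19 is exactly B = 3 bytes: K' = 1d e8 19.
K' ⊕ ipad = 2b de 2f.
Inner input = 2b de 2f ∥ 1f c2 3a 57 27.
Inner hash: sum = 43+222+47+31+194+58+87+39 = 721 → 02 d1.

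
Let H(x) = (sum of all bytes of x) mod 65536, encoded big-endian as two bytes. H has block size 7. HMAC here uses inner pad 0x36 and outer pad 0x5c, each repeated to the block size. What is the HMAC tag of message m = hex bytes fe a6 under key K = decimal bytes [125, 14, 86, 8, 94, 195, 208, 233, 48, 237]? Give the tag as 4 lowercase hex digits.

Key decimal bytes [125, 14, 86, 8, 94, 195, 208, 233, 48, 237] = 7d 0e 56 08 5e c3 d0 e9 30 ed is 10 bytes > B = 7, so hash it first: H(key) = 04 e0, then zero-pad to 7 bytes: K' = 04 e0 00 00 00 00 00.
K' ⊕ ipad = 32 d6 36 36 36 36 36.  K' ⊕ opad = 58 bc 5c 5c 5c 5c 5c.
Inner input = (K'⊕ipad) ∥ m = 32 d6 36 36 36 36 36 ∥ fe a6.
Inner hash: sum = 50+214+54+54+54+54+54+254+166 = 954 → 03 ba.
Outer input = (K'⊕opad) ∥ inner = 58 bc 5c 5c 5c 5c 5c ∥ 03 ba.
Outer hash (tag): sum = 88+188+92+92+92+92+92+3+186 = 925 → 03 9d.

039d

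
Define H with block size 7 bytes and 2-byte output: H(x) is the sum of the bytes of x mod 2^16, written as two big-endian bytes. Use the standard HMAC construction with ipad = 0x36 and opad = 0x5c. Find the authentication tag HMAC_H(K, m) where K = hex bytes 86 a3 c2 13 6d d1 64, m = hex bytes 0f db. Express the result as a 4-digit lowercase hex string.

049c

Key hex bytes 86 a3 c2 13 6d d1 64 is exactly B = 7 bytes: K' = 86 a3 c2 13 6d d1 64.
K' ⊕ ipad = b0 95 f4 25 5b e7 52.  K' ⊕ opad = da ff 9e 4f 31 8d 38.
Inner input = (K'⊕ipad) ∥ m = b0 95 f4 25 5b e7 52 ∥ 0f db.
Inner hash: sum = 176+149+244+37+91+231+82+15+219 = 1244 → 04 dc.
Outer input = (K'⊕opad) ∥ inner = da ff 9e 4f 31 8d 38 ∥ 04 dc.
Outer hash (tag): sum = 218+255+158+79+49+141+56+4+220 = 1180 → 04 9c.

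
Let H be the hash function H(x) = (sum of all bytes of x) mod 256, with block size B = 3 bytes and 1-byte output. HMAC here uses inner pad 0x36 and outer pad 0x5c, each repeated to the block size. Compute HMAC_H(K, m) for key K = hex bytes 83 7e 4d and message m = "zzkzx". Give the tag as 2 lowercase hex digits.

db

Key hex bytes 83 7e 4d is exactly B = 3 bytes: K' = 83 7e 4d.
K' ⊕ ipad = b5 48 7b.  K' ⊕ opad = df 22 11.
Inner input = (K'⊕ipad) ∥ m = b5 48 7b ∥ 7a 7a 6b 7a 78.
Inner hash: sum = 181+72+123+122+122+107+122+120 = 969; mod 256 = 201 → c9.
Outer input = (K'⊕opad) ∥ inner = df 22 11 ∥ c9.
Outer hash (tag): sum = 223+34+17+201 = 475; mod 256 = 219 → db.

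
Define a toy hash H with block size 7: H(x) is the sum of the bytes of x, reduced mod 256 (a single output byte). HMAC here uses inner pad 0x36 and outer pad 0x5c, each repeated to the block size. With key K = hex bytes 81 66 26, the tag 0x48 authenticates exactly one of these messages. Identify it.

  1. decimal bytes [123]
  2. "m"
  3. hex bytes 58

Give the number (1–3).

3

Key hex bytes 81 66 26 is 3 bytes ≤ B = 7; zero-pad to 7 bytes: K' = 81 66 26 00 00 00 00.
K' ⊕ ipad = b7 50 10 36 36 36 36; K' ⊕ opad = dd 3a 7a 5c 5c 5c 5c.
m1: inner = H(b7 50 10 36 36 36 36 7b) = 6a; tag = H(dd 3a 7a 5c 5c 5c 5c 6a) = 6b
m2: inner = H(b7 50 10 36 36 36 36 6d) = 5c; tag = H(dd 3a 7a 5c 5c 5c 5c 5c) = 5d
m3: inner = H(b7 50 10 36 36 36 36 58) = 47; tag = H(dd 3a 7a 5c 5c 5c 5c 47) = 48 ← matches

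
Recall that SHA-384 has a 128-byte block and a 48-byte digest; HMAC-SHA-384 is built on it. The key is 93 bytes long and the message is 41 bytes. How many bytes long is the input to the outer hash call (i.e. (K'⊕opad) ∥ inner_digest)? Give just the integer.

Key is 93 ≤ 128 bytes, zero-padded: |K'| = 128.
Outer input = (K'⊕opad) ∥ H(inner) → 128 + 48 = 176 bytes.

176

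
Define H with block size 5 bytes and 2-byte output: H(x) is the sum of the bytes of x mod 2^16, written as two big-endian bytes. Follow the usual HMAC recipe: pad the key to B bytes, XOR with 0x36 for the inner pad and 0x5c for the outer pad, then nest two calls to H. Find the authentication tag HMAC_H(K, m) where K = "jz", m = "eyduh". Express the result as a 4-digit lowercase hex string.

01dc

Key "jz" = 6a 7a is 2 bytes ≤ B = 5; zero-pad to 5 bytes: K' = 6a 7a 00 00 00.
K' ⊕ ipad = 5c 4c 36 36 36.  K' ⊕ opad = 36 26 5c 5c 5c.
Inner input = (K'⊕ipad) ∥ m = 5c 4c 36 36 36 ∥ 65 79 64 75 68.
Inner hash: sum = 92+76+54+54+54+101+121+100+117+104 = 873 → 03 69.
Outer input = (K'⊕opad) ∥ inner = 36 26 5c 5c 5c ∥ 03 69.
Outer hash (tag): sum = 54+38+92+92+92+3+105 = 476 → 01 dc.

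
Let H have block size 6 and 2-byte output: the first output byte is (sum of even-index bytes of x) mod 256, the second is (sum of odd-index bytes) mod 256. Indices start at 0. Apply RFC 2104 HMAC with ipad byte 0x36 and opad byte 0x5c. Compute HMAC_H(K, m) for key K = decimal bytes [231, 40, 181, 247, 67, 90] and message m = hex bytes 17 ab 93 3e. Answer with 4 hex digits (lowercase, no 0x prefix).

Key decimal bytes [231, 40, 181, 247, 67, 90] = e7 28 b5 f7 43 5a is exactly B = 6 bytes: K' = e7 28 b5 f7 43 5a.
K' ⊕ ipad = d1 1e 83 c1 75 6c.  K' ⊕ opad = bb 74 e9 ab 1f 06.
Inner input = (K'⊕ipad) ∥ m = d1 1e 83 c1 75 6c ∥ 17 ab 93 3e.
Inner hash: even-index sum = 627 mod 256 = 115; odd-index sum = 564 mod 256 = 52 → 73 34.
Outer input = (K'⊕opad) ∥ inner = bb 74 e9 ab 1f 06 ∥ 73 34.
Outer hash (tag): even-index sum = 566 mod 256 = 54; odd-index sum = 345 mod 256 = 89 → 36 59.

3659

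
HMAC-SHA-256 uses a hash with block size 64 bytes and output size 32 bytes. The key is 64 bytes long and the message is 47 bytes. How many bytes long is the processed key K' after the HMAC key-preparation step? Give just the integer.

64

Key is 64 ≤ 64 bytes, zero-padded: |K'| = 64.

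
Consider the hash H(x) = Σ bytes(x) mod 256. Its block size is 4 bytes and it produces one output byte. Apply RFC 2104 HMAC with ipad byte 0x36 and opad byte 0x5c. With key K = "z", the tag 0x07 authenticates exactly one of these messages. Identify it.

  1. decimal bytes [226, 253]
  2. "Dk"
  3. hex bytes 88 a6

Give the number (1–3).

Key "z" = 7a is 1 byte ≤ B = 4; zero-pad to 4 bytes: K' = 7a 00 00 00.
K' ⊕ ipad = 4c 36 36 36; K' ⊕ opad = 26 5c 5c 5c.
m1: inner = H(4c 36 36 36 e2 fd) = cd; tag = H(26 5c 5c 5c cd) = 07 ← matches
m2: inner = H(4c 36 36 36 44 6b) = 9d; tag = H(26 5c 5c 5c 9d) = d7
m3: inner = H(4c 36 36 36 88 a6) = 1c; tag = H(26 5c 5c 5c 1c) = 56

1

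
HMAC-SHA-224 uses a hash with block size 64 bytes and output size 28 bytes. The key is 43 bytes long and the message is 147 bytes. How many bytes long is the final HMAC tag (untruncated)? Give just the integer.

28

The tag is one SHA-224 digest: 28 bytes.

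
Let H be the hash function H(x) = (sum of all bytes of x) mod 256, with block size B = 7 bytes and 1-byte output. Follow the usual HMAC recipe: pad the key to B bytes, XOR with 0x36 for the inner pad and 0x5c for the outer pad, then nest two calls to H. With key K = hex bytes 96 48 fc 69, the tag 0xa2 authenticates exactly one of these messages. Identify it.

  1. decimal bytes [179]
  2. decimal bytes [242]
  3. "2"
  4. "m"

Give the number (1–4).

2

Key hex bytes 96 48 fc 69 is 4 bytes ≤ B = 7; zero-pad to 7 bytes: K' = 96 48 fc 69 00 00 00.
K' ⊕ ipad = a0 7e ca 5f 36 36 36; K' ⊕ opad = ca 14 a0 35 5c 5c 5c.
m1: inner = H(a0 7e ca 5f 36 36 36 b3) = 9c; tag = H(ca 14 a0 35 5c 5c 5c 9c) = 63
m2: inner = H(a0 7e ca 5f 36 36 36 f2) = db; tag = H(ca 14 a0 35 5c 5c 5c db) = a2 ← matches
m3: inner = H(a0 7e ca 5f 36 36 36 32) = 1b; tag = H(ca 14 a0 35 5c 5c 5c 1b) = e2
m4: inner = H(a0 7e ca 5f 36 36 36 6d) = 56; tag = H(ca 14 a0 35 5c 5c 5c 56) = 1d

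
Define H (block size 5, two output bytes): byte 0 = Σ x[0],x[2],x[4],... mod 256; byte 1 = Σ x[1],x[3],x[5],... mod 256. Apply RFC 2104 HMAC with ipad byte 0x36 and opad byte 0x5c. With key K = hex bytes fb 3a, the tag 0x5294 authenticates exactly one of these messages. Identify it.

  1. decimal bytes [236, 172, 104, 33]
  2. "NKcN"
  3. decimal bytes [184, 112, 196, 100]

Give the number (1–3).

2

Key hex bytes fb 3a is 2 bytes ≤ B = 5; zero-pad to 5 bytes: K' = fb 3a 00 00 00.
K' ⊕ ipad = cd 0c 36 36 36; K' ⊕ opad = a7 66 5c 5c 5c.
m1: inner = H(cd 0c 36 36 36 ec ac 68 21) = 06 96; tag = H(a7 66 5c 5c 5c 06 96) = f5c8
m2: inner = H(cd 0c 36 36 36 4e 4b 63 4e) = d2 f3; tag = H(a7 66 5c 5c 5c d2 f3) = 5294 ← matches
m3: inner = H(cd 0c 36 36 36 b8 70 c4 64) = 0d be; tag = H(a7 66 5c 5c 5c 0d be) = 1dcf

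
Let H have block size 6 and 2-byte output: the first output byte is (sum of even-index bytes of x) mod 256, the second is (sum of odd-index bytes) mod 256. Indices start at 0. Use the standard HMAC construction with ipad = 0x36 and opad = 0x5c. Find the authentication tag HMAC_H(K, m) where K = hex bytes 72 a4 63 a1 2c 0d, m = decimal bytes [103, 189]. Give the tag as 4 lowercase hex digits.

f767

Key hex bytes 72 a4 63 a1 2c 0d is exactly B = 6 bytes: K' = 72 a4 63 a1 2c 0d.
K' ⊕ ipad = 44 92 55 97 1a 3b.  K' ⊕ opad = 2e f8 3f fd 70 51.
Inner input = (K'⊕ipad) ∥ m = 44 92 55 97 1a 3b ∥ 67 bd.
Inner hash: even-index sum = 282 mod 256 = 26; odd-index sum = 545 mod 256 = 33 → 1a 21.
Outer input = (K'⊕opad) ∥ inner = 2e f8 3f fd 70 51 ∥ 1a 21.
Outer hash (tag): even-index sum = 247 mod 256 = 247; odd-index sum = 615 mod 256 = 103 → f7 67.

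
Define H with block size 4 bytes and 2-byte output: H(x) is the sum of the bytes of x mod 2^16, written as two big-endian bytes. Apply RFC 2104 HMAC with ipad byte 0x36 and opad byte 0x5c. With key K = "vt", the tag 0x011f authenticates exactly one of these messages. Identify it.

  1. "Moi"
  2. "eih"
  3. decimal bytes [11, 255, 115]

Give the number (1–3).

Key "vt" = 76 74 is 2 bytes ≤ B = 4; zero-pad to 4 bytes: K' = 76 74 00 00.
K' ⊕ ipad = 40 42 36 36; K' ⊕ opad = 2a 28 5c 5c.
m1: inner = H(40 42 36 36 4d 6f 69) = 02 13; tag = H(2a 28 5c 5c 02 13) = 011f ← matches
m2: inner = H(40 42 36 36 65 69 68) = 02 24; tag = H(2a 28 5c 5c 02 24) = 0130
m3: inner = H(40 42 36 36 0b ff 73) = 02 6b; tag = H(2a 28 5c 5c 02 6b) = 0177

1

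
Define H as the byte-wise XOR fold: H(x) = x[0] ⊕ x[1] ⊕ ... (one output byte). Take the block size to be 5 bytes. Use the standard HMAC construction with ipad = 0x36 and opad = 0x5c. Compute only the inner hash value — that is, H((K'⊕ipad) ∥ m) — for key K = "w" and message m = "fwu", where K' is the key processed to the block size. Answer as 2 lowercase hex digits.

25

Key "w" = 77 is 1 byte ≤ B = 5; zero-pad to 5 bytes: K' = 77 00 00 00 00.
K' ⊕ ipad = 41 36 36 36 36.
Inner input = 41 36 36 36 36 ∥ 66 77 75.
Inner hash: XOR 41⊕36⊕36⊕36⊕36⊕66⊕77⊕75 = 25.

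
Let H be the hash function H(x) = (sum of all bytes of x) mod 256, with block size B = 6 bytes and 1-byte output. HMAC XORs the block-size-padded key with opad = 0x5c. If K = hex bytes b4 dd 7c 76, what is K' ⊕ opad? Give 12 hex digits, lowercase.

Key hex bytes b4 dd 7c 76 is 4 bytes ≤ B = 6; zero-pad to 6 bytes: K' = b4 dd 7c 76 00 00.
XOR each byte with 0x5c: b4⊕5c=e8, dd⊕5c=81, 7c⊕5c=20, 76⊕5c=2a, 00⊕5c=5c, 00⊕5c=5c.

e881202a5c5c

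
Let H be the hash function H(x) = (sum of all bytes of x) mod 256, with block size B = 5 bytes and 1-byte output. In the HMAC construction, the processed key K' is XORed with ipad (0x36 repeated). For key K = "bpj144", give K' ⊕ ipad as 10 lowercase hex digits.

Key "bpj144" = 62 70 6a 31 34 34 is 6 bytes > B = 5, so hash it first: H(key) = d5, then zero-pad to 5 bytes: K' = d5 00 00 00 00.
XOR each byte with 0x36: d5⊕36=e3, 00⊕36=36, 00⊕36=36, 00⊕36=36, 00⊕36=36.

e336363636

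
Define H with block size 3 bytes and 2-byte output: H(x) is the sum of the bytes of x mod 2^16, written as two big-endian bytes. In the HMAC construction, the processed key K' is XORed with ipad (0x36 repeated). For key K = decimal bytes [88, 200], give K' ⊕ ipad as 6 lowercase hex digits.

6efe36

Key decimal bytes [88, 200] = 58 c8 is 2 bytes ≤ B = 3; zero-pad to 3 bytes: K' = 58 c8 00.
XOR each byte with 0x36: 58⊕36=6e, c8⊕36=fe, 00⊕36=36.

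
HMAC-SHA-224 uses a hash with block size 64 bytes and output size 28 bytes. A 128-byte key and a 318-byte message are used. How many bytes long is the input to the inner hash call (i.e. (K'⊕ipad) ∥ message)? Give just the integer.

382

Key is 128 > 64 bytes, so it is hashed to 28 bytes then zero-padded to 64: |K'| = 64.
Inner input = (K'⊕ipad) ∥ m → 64 + 318 = 382 bytes.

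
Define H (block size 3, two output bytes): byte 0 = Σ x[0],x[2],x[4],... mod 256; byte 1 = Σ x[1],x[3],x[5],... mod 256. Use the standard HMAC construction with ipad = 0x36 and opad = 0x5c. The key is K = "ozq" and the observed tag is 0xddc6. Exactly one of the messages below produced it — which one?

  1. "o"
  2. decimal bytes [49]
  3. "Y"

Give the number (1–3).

Key "ozq" = 6f 7a 71 is exactly B = 3 bytes: K' = 6f 7a 71.
K' ⊕ ipad = 59 4c 47; K' ⊕ opad = 33 26 2d.
m1: inner = H(59 4c 47 6f) = a0 bb; tag = H(33 26 2d a0 bb) = 1bc6
m2: inner = H(59 4c 47 31) = a0 7d; tag = H(33 26 2d a0 7d) = ddc6 ← matches
m3: inner = H(59 4c 47 59) = a0 a5; tag = H(33 26 2d a0 a5) = 05c6

2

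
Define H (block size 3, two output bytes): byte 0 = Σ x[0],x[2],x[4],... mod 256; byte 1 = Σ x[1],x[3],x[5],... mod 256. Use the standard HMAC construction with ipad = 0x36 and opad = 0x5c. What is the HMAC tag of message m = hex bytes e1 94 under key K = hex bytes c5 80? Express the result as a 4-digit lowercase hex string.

8c99

Key hex bytes c5 80 is 2 bytes ≤ B = 3; zero-pad to 3 bytes: K' = c5 80 00.
K' ⊕ ipad = f3 b6 36.  K' ⊕ opad = 99 dc 5c.
Inner input = (K'⊕ipad) ∥ m = f3 b6 36 ∥ e1 94.
Inner hash: even-index sum = 445 mod 256 = 189; odd-index sum = 407 mod 256 = 151 → bd 97.
Outer input = (K'⊕opad) ∥ inner = 99 dc 5c ∥ bd 97.
Outer hash (tag): even-index sum = 396 mod 256 = 140; odd-index sum = 409 mod 256 = 153 → 8c 99.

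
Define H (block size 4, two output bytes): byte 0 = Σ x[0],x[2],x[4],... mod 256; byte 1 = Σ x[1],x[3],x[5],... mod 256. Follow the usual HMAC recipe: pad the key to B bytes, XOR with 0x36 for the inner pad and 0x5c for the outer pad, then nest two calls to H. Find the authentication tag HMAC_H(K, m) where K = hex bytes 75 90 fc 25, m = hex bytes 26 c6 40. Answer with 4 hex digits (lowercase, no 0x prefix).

3cc4

Key hex bytes 75 90 fc 25 is exactly B = 4 bytes: K' = 75 90 fc 25.
K' ⊕ ipad = 43 a6 ca 13.  K' ⊕ opad = 29 cc a0 79.
Inner input = (K'⊕ipad) ∥ m = 43 a6 ca 13 ∥ 26 c6 40.
Inner hash: even-index sum = 371 mod 256 = 115; odd-index sum = 383 mod 256 = 127 → 73 7f.
Outer input = (K'⊕opad) ∥ inner = 29 cc a0 79 ∥ 73 7f.
Outer hash (tag): even-index sum = 316 mod 256 = 60; odd-index sum = 452 mod 256 = 196 → 3c c4.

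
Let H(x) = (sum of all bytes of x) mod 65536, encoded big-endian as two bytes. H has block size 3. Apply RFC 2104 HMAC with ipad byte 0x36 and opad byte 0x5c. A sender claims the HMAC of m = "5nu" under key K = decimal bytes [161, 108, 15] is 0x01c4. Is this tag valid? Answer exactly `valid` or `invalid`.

valid

Key decimal bytes [161, 108, 15] = a1 6c 0f is exactly B = 3 bytes: K' = a1 6c 0f.
K' ⊕ ipad = 97 5a 39; K' ⊕ opad = fd 30 53.
Inner hash: sum = 151+90+57+53+110+117 = 578 → 02 42.
Outer hash (recomputed tag): sum = 253+48+83+2+66 = 452 → 01 c4.
Recomputed tag = 01c4; claimed = 01c4 → match.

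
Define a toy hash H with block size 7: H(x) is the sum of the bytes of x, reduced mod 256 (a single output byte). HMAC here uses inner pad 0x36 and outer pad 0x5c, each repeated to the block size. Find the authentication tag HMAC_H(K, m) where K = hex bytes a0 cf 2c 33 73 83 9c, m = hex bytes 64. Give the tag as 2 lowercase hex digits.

f2

Key hex bytes a0 cf 2c 33 73 83 9c is exactly B = 7 bytes: K' = a0 cf 2c 33 73 83 9c.
K' ⊕ ipad = 96 f9 1a 05 45 b5 aa.  K' ⊕ opad = fc 93 70 6f 2f df c0.
Inner input = (K'⊕ipad) ∥ m = 96 f9 1a 05 45 b5 aa ∥ 64.
Inner hash: sum = 150+249+26+5+69+181+170+100 = 950; mod 256 = 182 → b6.
Outer input = (K'⊕opad) ∥ inner = fc 93 70 6f 2f df c0 ∥ b6.
Outer hash (tag): sum = 252+147+112+111+47+223+192+182 = 1266; mod 256 = 242 → f2.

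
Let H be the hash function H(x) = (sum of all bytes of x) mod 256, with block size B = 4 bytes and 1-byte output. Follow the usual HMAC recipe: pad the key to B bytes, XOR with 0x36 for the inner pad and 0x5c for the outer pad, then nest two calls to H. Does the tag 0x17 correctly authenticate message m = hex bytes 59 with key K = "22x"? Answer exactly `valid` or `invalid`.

Key "22x" = 32 32 78 is 3 bytes ≤ B = 4; zero-pad to 4 bytes: K' = 32 32 78 00.
K' ⊕ ipad = 04 04 4e 36; K' ⊕ opad = 6e 6e 24 5c.
Inner hash: sum = 4+4+78+54+89 = 229 → e5.
Outer hash (recomputed tag): sum = 110+110+36+92+229 = 577; mod 256 = 65 → 41.
Recomputed tag = 41; claimed = 17 → mismatch.

invalid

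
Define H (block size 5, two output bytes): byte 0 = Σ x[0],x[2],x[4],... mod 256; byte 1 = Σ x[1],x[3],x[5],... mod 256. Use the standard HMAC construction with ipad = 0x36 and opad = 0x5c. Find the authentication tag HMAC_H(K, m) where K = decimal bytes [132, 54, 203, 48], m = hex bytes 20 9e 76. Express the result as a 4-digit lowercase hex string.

Key decimal bytes [132, 54, 203, 48] = 84 36 cb 30 is 4 bytes ≤ B = 5; zero-pad to 5 bytes: K' = 84 36 cb 30 00.
K' ⊕ ipad = b2 00 fd 06 36.  K' ⊕ opad = d8 6a 97 6c 5c.
Inner input = (K'⊕ipad) ∥ m = b2 00 fd 06 36 ∥ 20 9e 76.
Inner hash: even-index sum = 643 mod 256 = 131; odd-index sum = 156 mod 256 = 156 → 83 9c.
Outer input = (K'⊕opad) ∥ inner = d8 6a 97 6c 5c ∥ 83 9c.
Outer hash (tag): even-index sum = 615 mod 256 = 103; odd-index sum = 345 mod 256 = 89 → 67 59.

6759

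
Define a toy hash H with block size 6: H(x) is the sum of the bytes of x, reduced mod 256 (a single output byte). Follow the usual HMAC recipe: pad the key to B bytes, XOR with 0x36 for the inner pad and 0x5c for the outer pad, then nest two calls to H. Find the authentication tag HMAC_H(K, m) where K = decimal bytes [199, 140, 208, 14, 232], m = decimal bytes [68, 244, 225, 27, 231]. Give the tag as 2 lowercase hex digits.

Key decimal bytes [199, 140, 208, 14, 232] = c7 8c d0 0e e8 is 5 bytes ≤ B = 6; zero-pad to 6 bytes: K' = c7 8c d0 0e e8 00.
K' ⊕ ipad = f1 ba e6 38 de 36.  K' ⊕ opad = 9b d0 8c 52 b4 5c.
Inner input = (K'⊕ipad) ∥ m = f1 ba e6 38 de 36 ∥ 44 f4 e1 1b e7.
Inner hash: sum = 241+186+230+56+222+54+68+244+225+27+231 = 1784; mod 256 = 248 → f8.
Outer input = (K'⊕opad) ∥ inner = 9b d0 8c 52 b4 5c ∥ f8.
Outer hash (tag): sum = 155+208+140+82+180+92+248 = 1105; mod 256 = 81 → 51.

51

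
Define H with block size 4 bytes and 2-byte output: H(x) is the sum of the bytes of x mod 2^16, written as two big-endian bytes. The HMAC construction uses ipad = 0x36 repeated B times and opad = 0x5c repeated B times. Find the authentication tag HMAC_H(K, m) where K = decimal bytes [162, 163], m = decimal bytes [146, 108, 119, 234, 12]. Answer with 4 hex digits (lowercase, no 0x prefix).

Key decimal bytes [162, 163] = a2 a3 is 2 bytes ≤ B = 4; zero-pad to 4 bytes: K' = a2 a3 00 00.
K' ⊕ ipad = 94 95 36 36.  K' ⊕ opad = fe ff 5c 5c.
Inner input = (K'⊕ipad) ∥ m = 94 95 36 36 ∥ 92 6c 77 ea 0c.
Inner hash: sum = 148+149+54+54+146+108+119+234+12 = 1024 → 04 00.
Outer input = (K'⊕opad) ∥ inner = fe ff 5c 5c ∥ 04 00.
Outer hash (tag): sum = 254+255+92+92+4+0 = 697 → 02 b9.

02b9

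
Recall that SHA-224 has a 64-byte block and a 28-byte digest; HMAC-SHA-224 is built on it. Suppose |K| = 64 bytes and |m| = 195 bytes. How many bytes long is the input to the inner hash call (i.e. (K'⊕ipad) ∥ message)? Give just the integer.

259

Key is 64 ≤ 64 bytes, zero-padded: |K'| = 64.
Inner input = (K'⊕ipad) ∥ m → 64 + 195 = 259 bytes.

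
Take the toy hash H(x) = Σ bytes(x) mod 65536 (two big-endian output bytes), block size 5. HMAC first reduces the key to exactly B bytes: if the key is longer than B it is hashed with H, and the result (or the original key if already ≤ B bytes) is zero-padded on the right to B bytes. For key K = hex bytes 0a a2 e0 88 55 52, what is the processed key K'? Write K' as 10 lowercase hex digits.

02bb000000

|K| = 6 > B = 5, so first hash the key.
H(K): sum = 10+162+224+136+85+82 = 699 → 02 bb.
Zero-pad H(K) = 02 bb to 5 bytes: K' = 02 bb 00 00 00.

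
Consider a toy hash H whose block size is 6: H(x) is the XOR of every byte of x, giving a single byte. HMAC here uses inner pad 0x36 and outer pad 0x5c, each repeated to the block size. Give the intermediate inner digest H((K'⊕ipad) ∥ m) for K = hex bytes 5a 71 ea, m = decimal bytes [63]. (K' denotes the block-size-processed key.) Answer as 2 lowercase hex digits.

fe

Key hex bytes 5a 71 ea is 3 bytes ≤ B = 6; zero-pad to 6 bytes: K' = 5a 71 ea 00 00 00.
K' ⊕ ipad = 6c 47 dc 36 36 36.
Inner input = 6c 47 dc 36 36 36 ∥ 3f.
Inner hash: XOR 6c⊕47⊕dc⊕36⊕36⊕36⊕3f = fe.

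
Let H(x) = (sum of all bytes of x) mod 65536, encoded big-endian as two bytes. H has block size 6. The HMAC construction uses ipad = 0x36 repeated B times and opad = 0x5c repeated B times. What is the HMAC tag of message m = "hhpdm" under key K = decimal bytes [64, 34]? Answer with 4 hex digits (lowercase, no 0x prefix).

Key decimal bytes [64, 34] = 40 22 is 2 bytes ≤ B = 6; zero-pad to 6 bytes: K' = 40 22 00 00 00 00.
K' ⊕ ipad = 76 14 36 36 36 36.  K' ⊕ opad = 1c 7e 5c 5c 5c 5c.
Inner input = (K'⊕ipad) ∥ m = 76 14 36 36 36 36 ∥ 68 68 70 64 6d.
Inner hash: sum = 118+20+54+54+54+54+104+104+112+100+109 = 883 → 03 73.
Outer input = (K'⊕opad) ∥ inner = 1c 7e 5c 5c 5c 5c ∥ 03 73.
Outer hash (tag): sum = 28+126+92+92+92+92+3+115 = 640 → 02 80.

0280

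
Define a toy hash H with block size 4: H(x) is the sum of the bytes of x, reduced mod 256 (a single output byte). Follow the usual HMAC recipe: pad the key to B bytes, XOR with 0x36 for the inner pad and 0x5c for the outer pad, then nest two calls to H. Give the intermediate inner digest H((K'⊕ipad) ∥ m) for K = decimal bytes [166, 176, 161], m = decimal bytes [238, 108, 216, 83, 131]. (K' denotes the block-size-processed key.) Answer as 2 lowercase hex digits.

Key decimal bytes [166, 176, 161] = a6 b0 a1 is 3 bytes ≤ B = 4; zero-pad to 4 bytes: K' = a6 b0 a1 00.
K' ⊕ ipad = 90 86 97 36.
Inner input = 90 86 97 36 ∥ ee 6c d8 53 83.
Inner hash: sum = 144+134+151+54+238+108+216+83+131 = 1259; mod 256 = 235 → eb.

eb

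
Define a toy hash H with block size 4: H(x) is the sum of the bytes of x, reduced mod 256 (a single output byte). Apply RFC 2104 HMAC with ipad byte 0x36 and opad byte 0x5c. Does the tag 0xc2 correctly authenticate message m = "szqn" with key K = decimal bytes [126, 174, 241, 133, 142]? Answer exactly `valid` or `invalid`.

invalid

Key decimal bytes [126, 174, 241, 133, 142] = 7e ae f1 85 8e is 5 bytes > B = 4, so hash it first: H(key) = 30, then zero-pad to 4 bytes: K' = 30 00 00 00.
K' ⊕ ipad = 06 36 36 36; K' ⊕ opad = 6c 5c 5c 5c.
Inner hash: sum = 6+54+54+54+115+122+113+110 = 628; mod 256 = 116 → 74.
Outer hash (recomputed tag): sum = 108+92+92+92+116 = 500; mod 256 = 244 → f4.
Recomputed tag = f4; claimed = c2 → mismatch.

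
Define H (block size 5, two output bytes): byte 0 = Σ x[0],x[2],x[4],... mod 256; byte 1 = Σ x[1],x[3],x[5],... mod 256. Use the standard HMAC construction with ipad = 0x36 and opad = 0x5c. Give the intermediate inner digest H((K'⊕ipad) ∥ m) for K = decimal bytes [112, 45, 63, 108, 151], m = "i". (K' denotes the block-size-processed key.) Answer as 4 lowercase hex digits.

f0de

Key decimal bytes [112, 45, 63, 108, 151] = 70 2d 3f 6c 97 is exactly B = 5 bytes: K' = 70 2d 3f 6c 97.
K' ⊕ ipad = 46 1b 09 5a a1.
Inner input = 46 1b 09 5a a1 ∥ 69.
Inner hash: even-index sum = 240 mod 256 = 240; odd-index sum = 222 mod 256 = 222 → f0 de.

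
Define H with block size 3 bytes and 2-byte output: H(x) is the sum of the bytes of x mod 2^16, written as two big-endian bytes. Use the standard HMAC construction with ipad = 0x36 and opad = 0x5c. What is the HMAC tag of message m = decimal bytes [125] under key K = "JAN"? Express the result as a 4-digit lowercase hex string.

Key "JAN" = 4a 41 4e is exactly B = 3 bytes: K' = 4a 41 4e.
K' ⊕ ipad = 7c 77 78.  K' ⊕ opad = 16 1d 12.
Inner input = (K'⊕ipad) ∥ m = 7c 77 78 ∥ 7d.
Inner hash: sum = 124+119+120+125 = 488 → 01 e8.
Outer input = (K'⊕opad) ∥ inner = 16 1d 12 ∥ 01 e8.
Outer hash (tag): sum = 22+29+18+1+232 = 302 → 01 2e.

012e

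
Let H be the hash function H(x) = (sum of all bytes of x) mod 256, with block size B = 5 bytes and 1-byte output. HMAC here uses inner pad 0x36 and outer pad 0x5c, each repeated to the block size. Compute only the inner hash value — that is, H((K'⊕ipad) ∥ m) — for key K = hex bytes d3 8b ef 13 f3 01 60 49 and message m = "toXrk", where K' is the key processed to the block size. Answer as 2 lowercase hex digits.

bb

Key hex bytes d3 8b ef 13 f3 01 60 49 is 8 bytes > B = 5, so hash it first: H(key) = fd, then zero-pad to 5 bytes: K' = fd 00 00 00 00.
K' ⊕ ipad = cb 36 36 36 36.
Inner input = cb 36 36 36 36 ∥ 74 6f 58 72 6b.
Inner hash: sum = 203+54+54+54+54+116+111+88+114+107 = 955; mod 256 = 187 → bb.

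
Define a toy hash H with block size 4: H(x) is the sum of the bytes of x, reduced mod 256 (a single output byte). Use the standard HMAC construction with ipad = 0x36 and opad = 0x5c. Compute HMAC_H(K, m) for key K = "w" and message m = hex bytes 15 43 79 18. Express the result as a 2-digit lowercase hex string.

0b

Key "w" = 77 is 1 byte ≤ B = 4; zero-pad to 4 bytes: K' = 77 00 00 00.
K' ⊕ ipad = 41 36 36 36.  K' ⊕ opad = 2b 5c 5c 5c.
Inner input = (K'⊕ipad) ∥ m = 41 36 36 36 ∥ 15 43 79 18.
Inner hash: sum = 65+54+54+54+21+67+121+24 = 460; mod 256 = 204 → cc.
Outer input = (K'⊕opad) ∥ inner = 2b 5c 5c 5c ∥ cc.
Outer hash (tag): sum = 43+92+92+92+204 = 523; mod 256 = 11 → 0b.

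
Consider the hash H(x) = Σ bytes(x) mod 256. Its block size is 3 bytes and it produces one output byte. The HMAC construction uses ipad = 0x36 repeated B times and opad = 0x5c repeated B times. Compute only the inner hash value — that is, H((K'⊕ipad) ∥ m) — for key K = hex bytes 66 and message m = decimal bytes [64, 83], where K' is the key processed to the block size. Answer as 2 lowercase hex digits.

Key hex bytes 66 is 1 byte ≤ B = 3; zero-pad to 3 bytes: K' = 66 00 00.
K' ⊕ ipad = 50 36 36.
Inner input = 50 36 36 ∥ 40 53.
Inner hash: sum = 80+54+54+64+83 = 335; mod 256 = 79 → 4f.

4f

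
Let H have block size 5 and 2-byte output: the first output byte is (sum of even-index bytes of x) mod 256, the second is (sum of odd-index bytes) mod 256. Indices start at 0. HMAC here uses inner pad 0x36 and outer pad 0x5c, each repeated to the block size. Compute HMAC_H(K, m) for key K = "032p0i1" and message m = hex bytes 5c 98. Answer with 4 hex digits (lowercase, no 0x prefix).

Key "032p0i1" = 30 33 32 70 30 69 31 is 7 bytes > B = 5, so hash it first: H(key) = c3 0c, then zero-pad to 5 bytes: K' = c3 0c 00 00 00.
K' ⊕ ipad = f5 3a 36 36 36.  K' ⊕ opad = 9f 50 5c 5c 5c.
Inner input = (K'⊕ipad) ∥ m = f5 3a 36 36 36 ∥ 5c 98.
Inner hash: even-index sum = 505 mod 256 = 249; odd-index sum = 204 mod 256 = 204 → f9 cc.
Outer input = (K'⊕opad) ∥ inner = 9f 50 5c 5c 5c ∥ f9 cc.
Outer hash (tag): even-index sum = 547 mod 256 = 35; odd-index sum = 421 mod 256 = 165 → 23 a5.

23a5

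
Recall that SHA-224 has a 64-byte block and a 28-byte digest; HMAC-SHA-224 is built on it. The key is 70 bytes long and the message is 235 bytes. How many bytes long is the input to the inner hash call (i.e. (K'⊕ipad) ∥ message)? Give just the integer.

299

Key is 70 > 64 bytes, so it is hashed to 28 bytes then zero-padded to 64: |K'| = 64.
Inner input = (K'⊕ipad) ∥ m → 64 + 235 = 299 bytes.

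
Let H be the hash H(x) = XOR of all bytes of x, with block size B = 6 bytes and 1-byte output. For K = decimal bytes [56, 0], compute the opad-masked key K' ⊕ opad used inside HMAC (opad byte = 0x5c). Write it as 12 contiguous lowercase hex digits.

645c5c5c5c5c

Key decimal bytes [56, 0] = 38 00 is 2 bytes ≤ B = 6; zero-pad to 6 bytes: K' = 38 00 00 00 00 00.
XOR each byte with 0x5c: 38⊕5c=64, 00⊕5c=5c, 00⊕5c=5c, 00⊕5c=5c, 00⊕5c=5c, 00⊕5c=5c.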